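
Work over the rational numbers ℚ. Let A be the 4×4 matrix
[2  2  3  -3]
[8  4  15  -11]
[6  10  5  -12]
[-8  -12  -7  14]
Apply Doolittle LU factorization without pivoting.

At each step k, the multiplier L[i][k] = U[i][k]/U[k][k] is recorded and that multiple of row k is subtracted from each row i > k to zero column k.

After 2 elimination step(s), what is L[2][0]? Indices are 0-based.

Step 1: pivot at (0,0) is 2.
  row1 ← row1 − (4)·row0  ⇒  L[1][0]=4, U row1=(0, -4, 3, 1)
  row2 ← row2 − (3)·row0  ⇒  L[2][0]=3, U row2=(0, 4, -4, -3)
  row3 ← row3 − (-4)·row0  ⇒  L[3][0]=-4, U row3=(0, -4, 5, 2)
Step 2: pivot at (1,1) is -4.
  row2 ← row2 − (-1)·row1  ⇒  L[2][1]=-1, U row2=(0, 0, -1, -2)
  row3 ← row3 − (1)·row1  ⇒  L[3][1]=1, U row3=(0, 0, 2, 1)

L[2][0] = 3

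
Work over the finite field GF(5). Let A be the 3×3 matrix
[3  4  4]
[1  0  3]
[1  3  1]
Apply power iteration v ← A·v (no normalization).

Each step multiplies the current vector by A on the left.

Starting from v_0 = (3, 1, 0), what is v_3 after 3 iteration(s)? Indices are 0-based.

v_0 = (3, 1, 0).
v_1 = A·v_0 = (3, 3, 1).
v_2 = A·v_1 = (0, 1, 3).
v_3 = A·v_2 = (1, 4, 1).

v_3 = (1, 4, 1)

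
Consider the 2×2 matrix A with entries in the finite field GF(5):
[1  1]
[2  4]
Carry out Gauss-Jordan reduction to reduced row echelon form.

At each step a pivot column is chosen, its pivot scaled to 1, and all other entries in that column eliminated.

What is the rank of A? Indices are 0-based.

step 1: normalize row 0 (÷1) = (1, 1)
  row 1: subtract 2×row0 = (0, 2)
step 2: normalize row 1 (÷2) = (0, 1)
  row 0: subtract 1×row1 = (1, 0)

rank = 2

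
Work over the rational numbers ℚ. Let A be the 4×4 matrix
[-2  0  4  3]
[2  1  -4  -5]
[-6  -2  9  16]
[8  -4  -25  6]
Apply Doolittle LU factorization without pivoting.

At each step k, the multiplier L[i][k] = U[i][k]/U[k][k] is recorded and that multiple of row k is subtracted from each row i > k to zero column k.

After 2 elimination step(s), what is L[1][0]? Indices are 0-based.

k=0: U[0][0]=-2
  eliminate (1,0): mult=-1, new row 1: (0, 1, 0, -2); set L[1][0]=-1
  eliminate (2,0): mult=3, new row 2: (0, -2, -3, 7); set L[2][0]=3
  eliminate (3,0): mult=-4, new row 3: (0, -4, -9, 18); set L[3][0]=-4
k=1: U[1][1]=1
  eliminate (2,1): mult=-2, new row 2: (0, 0, -3, 3); set L[2][1]=-2
  eliminate (3,1): mult=-4, new row 3: (0, 0, -9, 10); set L[3][1]=-4

L[1][0] = -1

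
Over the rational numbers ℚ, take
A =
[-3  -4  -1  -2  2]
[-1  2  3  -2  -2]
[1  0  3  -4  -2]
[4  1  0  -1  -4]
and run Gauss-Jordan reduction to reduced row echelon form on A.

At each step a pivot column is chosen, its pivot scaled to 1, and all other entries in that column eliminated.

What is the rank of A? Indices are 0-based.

rank = 4

pivot(0,0)=-3: scale R0 → (1, 4/3, 1/3, 2/3, -2/3)
  clear (1,0): R1 −= (-1)R0 → (0, 10/3, 10/3, -4/3, -8/3)
  clear (2,0): R2 −= (1)R0 → (0, -4/3, 8/3, -14/3, -4/3)
  clear (3,0): R3 −= (4)R0 → (0, -13/3, -4/3, -11/3, -4/3)
pivot(1,1)=10/3: scale R1 → (0, 1, 1, -2/5, -4/5)
  clear (0,1): R0 −= (4/3)R1 → (1, 0, -1, 6/5, 2/5)
  clear (2,1): R2 −= (-4/3)R1 → (0, 0, 4, -26/5, -12/5)
  clear (3,1): R3 −= (-13/3)R1 → (0, 0, 3, -27/5, -24/5)
pivot(2,2)=4: scale R2 → (0, 0, 1, -13/10, -3/5)
  clear (0,2): R0 −= (-1)R2 → (1, 0, 0, -1/10, -1/5)
  clear (1,2): R1 −= (1)R2 → (0, 1, 0, 9/10, -1/5)
  clear (3,2): R3 −= (3)R2 → (0, 0, 0, -3/2, -3)
pivot(3,3)=-3/2: scale R3 → (0, 0, 0, 1, 2)
  clear (0,3): R0 −= (-1/10)R3 → (1, 0, 0, 0, 0)
  clear (1,3): R1 −= (9/10)R3 → (0, 1, 0, 0, -2)
  clear (2,3): R2 −= (-13/10)R3 → (0, 0, 1, 0, 2)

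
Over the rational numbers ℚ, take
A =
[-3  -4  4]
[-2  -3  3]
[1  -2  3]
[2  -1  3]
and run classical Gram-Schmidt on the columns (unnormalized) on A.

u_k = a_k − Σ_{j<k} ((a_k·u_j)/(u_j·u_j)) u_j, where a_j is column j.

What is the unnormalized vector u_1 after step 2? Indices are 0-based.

Step 1: u_0 = a_0 = (-3, -2, 1, 2).
Step 2: u_1 = a_1 − (7/9)·u_0 = (-5/3, -13/9, -25/9, -23/9).

u_1 = (-5/3, -13/9, -25/9, -23/9)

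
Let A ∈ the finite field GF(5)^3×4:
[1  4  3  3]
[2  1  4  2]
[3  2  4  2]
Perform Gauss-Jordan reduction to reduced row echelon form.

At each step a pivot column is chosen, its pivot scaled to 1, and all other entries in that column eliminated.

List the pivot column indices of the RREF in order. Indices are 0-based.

pivot(0,0)=1: scale R0 → (1, 4, 3, 3)
  clear (1,0): R1 −= (2)R0 → (0, 3, 3, 1)
  clear (2,0): R2 −= (3)R0 → (0, 0, 0, 3)
pivot(1,1)=3: scale R1 → (0, 1, 1, 2)
  clear (0,1): R0 −= (4)R1 → (1, 0, 4, 0)
col 2: no nonzero at/below row 2; advance.
pivot(2,3)=3: scale R2 → (0, 0, 0, 1)
  clear (1,3): R1 −= (2)R2 → (0, 1, 1, 0)

pivot columns: 0, 1, 3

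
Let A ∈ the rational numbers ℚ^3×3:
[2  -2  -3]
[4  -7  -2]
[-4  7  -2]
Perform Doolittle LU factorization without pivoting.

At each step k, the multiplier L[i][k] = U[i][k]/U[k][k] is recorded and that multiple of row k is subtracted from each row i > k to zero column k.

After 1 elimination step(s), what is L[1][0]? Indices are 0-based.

[col 0] pivot 2
  R1 -= 2*R0 → (0, -3, 4)  (L[1][0] := 2)
  R2 -= -2*R0 → (0, 3, -8)  (L[2][0] := -2)

L[1][0] = 2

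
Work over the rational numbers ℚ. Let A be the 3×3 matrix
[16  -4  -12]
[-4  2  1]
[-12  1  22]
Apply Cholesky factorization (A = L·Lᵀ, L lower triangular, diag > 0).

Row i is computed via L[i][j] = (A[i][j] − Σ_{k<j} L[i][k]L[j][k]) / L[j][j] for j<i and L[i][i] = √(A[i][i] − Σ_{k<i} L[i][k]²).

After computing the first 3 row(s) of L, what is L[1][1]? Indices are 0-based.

Step 1: L[0][0] = √(16) = 4.
  L[1][0] = (-4) / L[0][0] = -1.
Step 2: L[1][1] = √(1) = 1.
  L[2][0] = (-12) / L[0][0] = -3.
  L[2][1] = (-2) / L[1][1] = -2.
Step 3: L[2][2] = √(9) = 3.

L[1][1] = 1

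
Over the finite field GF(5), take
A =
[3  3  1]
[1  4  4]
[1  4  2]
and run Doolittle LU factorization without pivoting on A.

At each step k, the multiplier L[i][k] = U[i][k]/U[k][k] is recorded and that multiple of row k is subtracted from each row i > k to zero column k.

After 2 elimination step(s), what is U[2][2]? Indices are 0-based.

U[2][2] = 3

Step 1: pivot at (0,0) is 3.
  row1 ← row1 − (2)·row0  ⇒  L[1][0]=2, U row1=(0, 3, 2)
  row2 ← row2 − (2)·row0  ⇒  L[2][0]=2, U row2=(0, 3, 0)
Step 2: pivot at (1,1) is 3.
  row2 ← row2 − (1)·row1  ⇒  L[2][1]=1, U row2=(0, 0, 3)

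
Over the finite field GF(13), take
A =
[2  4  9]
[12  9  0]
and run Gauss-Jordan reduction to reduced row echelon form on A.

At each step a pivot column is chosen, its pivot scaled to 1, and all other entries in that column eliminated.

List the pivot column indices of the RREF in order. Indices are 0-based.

pivot columns: 0, 1

pivot(0,0)=2: scale R0 → (1, 2, 11)
  clear (1,0): R1 −= (12)R0 → (0, 11, 11)
pivot(1,1)=11: scale R1 → (0, 1, 1)
  clear (0,1): R0 −= (2)R1 → (1, 0, 9)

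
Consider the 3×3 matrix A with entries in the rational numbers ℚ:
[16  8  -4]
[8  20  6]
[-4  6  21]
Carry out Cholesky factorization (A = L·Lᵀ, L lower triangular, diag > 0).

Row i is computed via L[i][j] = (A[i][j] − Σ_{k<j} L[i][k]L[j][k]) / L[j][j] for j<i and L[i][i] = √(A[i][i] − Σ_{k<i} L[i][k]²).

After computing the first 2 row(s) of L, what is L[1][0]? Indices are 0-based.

L[1][0] = 2

Step 1: L[0][0] = √(16) = 4.
  L[1][0] = (8) / L[0][0] = 2.
Step 2: L[1][1] = √(16) = 4.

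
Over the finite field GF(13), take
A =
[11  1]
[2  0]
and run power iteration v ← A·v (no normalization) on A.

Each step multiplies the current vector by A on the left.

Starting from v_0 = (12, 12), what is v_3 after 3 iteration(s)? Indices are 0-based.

v_3 = (10, 5)

v_0 = (12, 12).
v_1 = A·v_0 = (1, 11).
v_2 = A·v_1 = (9, 2).
v_3 = A·v_2 = (10, 5).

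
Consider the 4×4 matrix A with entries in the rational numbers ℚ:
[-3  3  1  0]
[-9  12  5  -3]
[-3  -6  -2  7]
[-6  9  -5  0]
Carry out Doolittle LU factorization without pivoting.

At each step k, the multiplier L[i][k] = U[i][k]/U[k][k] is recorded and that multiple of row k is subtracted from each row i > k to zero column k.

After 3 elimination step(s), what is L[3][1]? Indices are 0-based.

L[3][1] = 1

[col 0] pivot -3
  R1 -= 3*R0 → (0, 3, 2, -3)  (L[1][0] := 3)
  R2 -= 1*R0 → (0, -9, -3, 7)  (L[2][0] := 1)
  R3 -= 2*R0 → (0, 3, -7, 0)  (L[3][0] := 2)
[col 1] pivot 3
  R2 -= -3*R1 → (0, 0, 3, -2)  (L[2][1] := -3)
  R3 -= 1*R1 → (0, 0, -9, 3)  (L[3][1] := 1)
[col 2] pivot 3
  R3 -= -3*R2 → (0, 0, 0, -3)  (L[3][2] := -3)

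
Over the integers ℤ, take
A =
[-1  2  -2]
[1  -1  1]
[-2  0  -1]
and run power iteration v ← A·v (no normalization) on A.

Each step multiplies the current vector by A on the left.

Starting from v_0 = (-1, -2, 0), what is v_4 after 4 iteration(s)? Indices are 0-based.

v_0 = (-1, -2, 0).
v_1 = A·v_0 = (-3, 1, 2).
v_2 = A·v_1 = (1, -2, 4).
v_3 = A·v_2 = (-13, 7, -6).
v_4 = A·v_3 = (39, -26, 32).

v_4 = (39, -26, 32)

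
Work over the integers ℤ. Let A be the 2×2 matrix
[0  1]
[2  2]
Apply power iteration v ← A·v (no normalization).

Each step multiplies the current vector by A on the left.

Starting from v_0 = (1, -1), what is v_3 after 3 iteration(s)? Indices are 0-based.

v_0 = (1, -1).
v_1 = A·v_0 = (-1, 0).
v_2 = A·v_1 = (0, -2).
v_3 = A·v_2 = (-2, -4).

v_3 = (-2, -4)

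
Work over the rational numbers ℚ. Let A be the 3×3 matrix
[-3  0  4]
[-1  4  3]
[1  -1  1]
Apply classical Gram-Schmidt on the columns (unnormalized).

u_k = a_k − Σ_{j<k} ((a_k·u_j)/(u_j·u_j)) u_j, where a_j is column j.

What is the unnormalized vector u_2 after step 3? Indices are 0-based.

u_2 = (11/18, 11/18, 22/9)

Step 1: u_0 = a_0 = (-3, -1, 1).
Step 2: u_1 = a_1 − (-5/11)·u_0 = (-15/11, 39/11, -6/11).
Step 3: u_2 = a_2 − (-14/11)·u_0 − (17/54)·u_1 = (11/18, 11/18, 22/9).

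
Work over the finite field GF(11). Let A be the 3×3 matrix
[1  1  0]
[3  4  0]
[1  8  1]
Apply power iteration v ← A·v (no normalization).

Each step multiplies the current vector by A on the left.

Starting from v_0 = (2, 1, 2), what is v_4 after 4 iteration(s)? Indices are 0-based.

v_0 = (2, 1, 2).
v_1 = A·v_0 = (3, 10, 1).
v_2 = A·v_1 = (2, 5, 7).
v_3 = A·v_2 = (7, 4, 5).
v_4 = A·v_3 = (0, 4, 0).

v_4 = (0, 4, 0)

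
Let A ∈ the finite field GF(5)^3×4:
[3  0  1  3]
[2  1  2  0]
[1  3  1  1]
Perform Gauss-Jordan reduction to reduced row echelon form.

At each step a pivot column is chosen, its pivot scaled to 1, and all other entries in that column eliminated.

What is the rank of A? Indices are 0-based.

rank = 3

[1] R0 /= 3  ⇒  (1, 0, 2, 1)
     R1 -= 2·R0  ⇒  (0, 1, 3, 3)
     R2 -= 1·R0  ⇒  (0, 3, 4, 0)
[2] R1 /= 1  ⇒  (0, 1, 3, 3)
     R2 -= 3·R1  ⇒  (0, 0, 0, 1)
column 2 empty below row 2
[3] R2 /= 1  ⇒  (0, 0, 0, 1)
     R0 -= 1·R2  ⇒  (1, 0, 2, 0)
     R1 -= 3·R2  ⇒  (0, 1, 3, 0)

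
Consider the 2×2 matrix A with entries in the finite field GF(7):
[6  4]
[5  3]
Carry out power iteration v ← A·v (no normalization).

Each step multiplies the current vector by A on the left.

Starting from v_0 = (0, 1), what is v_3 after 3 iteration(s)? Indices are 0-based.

v_0 = (0, 1).
v_1 = A·v_0 = (4, 3).
v_2 = A·v_1 = (1, 1).
v_3 = A·v_2 = (3, 1).

v_3 = (3, 1)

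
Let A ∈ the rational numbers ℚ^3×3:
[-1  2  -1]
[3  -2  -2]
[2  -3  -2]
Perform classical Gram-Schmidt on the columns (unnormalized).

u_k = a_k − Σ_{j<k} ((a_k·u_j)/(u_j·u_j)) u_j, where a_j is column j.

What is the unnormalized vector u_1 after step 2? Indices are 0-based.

Step 1: u_0 = a_0 = (-1, 3, 2).
Step 2: u_1 = a_1 − (-1)·u_0 = (1, 1, -1).

u_1 = (1, 1, -1)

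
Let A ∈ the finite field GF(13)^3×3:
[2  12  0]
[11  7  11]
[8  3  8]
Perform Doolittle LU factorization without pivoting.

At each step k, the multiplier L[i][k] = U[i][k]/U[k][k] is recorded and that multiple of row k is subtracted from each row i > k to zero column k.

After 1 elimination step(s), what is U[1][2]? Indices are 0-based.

U[1][2] = 11

Step 1: pivot at (0,0) is 2.
  row1 ← row1 − (12)·row0  ⇒  L[1][0]=12, U row1=(0, 6, 11)
  row2 ← row2 − (4)·row0  ⇒  L[2][0]=4, U row2=(0, 7, 8)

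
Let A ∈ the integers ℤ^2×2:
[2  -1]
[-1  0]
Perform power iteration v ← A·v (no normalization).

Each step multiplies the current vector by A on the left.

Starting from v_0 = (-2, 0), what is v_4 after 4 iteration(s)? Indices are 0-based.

v_4 = (-58, 24)

v_0 = (-2, 0).
v_1 = A·v_0 = (-4, 2).
v_2 = A·v_1 = (-10, 4).
v_3 = A·v_2 = (-24, 10).
v_4 = A·v_3 = (-58, 24).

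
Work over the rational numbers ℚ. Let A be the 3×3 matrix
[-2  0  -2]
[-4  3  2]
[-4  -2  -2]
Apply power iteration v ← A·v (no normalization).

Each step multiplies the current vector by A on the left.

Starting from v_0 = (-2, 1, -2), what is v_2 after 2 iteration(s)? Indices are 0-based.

v_0 = (-2, 1, -2).
v_1 = A·v_0 = (8, 7, 10).
v_2 = A·v_1 = (-36, 9, -66).

v_2 = (-36, 9, -66)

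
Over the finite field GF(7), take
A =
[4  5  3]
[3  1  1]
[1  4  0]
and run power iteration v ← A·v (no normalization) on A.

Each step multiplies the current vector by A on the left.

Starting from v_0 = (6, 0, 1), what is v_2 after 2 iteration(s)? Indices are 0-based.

v_0 = (6, 0, 1).
v_1 = A·v_0 = (6, 5, 6).
v_2 = A·v_1 = (4, 1, 5).

v_2 = (4, 1, 5)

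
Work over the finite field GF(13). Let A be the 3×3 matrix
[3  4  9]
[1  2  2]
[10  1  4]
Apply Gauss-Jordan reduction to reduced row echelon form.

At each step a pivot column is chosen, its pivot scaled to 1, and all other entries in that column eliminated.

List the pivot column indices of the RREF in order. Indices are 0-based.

pivot(0,0)=3: scale R0 → (1, 10, 3)
  clear (1,0): R1 −= (1)R0 → (0, 5, 12)
  clear (2,0): R2 −= (10)R0 → (0, 5, 0)
pivot(1,1)=5: scale R1 → (0, 1, 5)
  clear (0,1): R0 −= (10)R1 → (1, 0, 5)
  clear (2,1): R2 −= (5)R1 → (0, 0, 1)
pivot(2,2)=1: scale R2 → (0, 0, 1)
  clear (0,2): R0 −= (5)R2 → (1, 0, 0)
  clear (1,2): R1 −= (5)R2 → (0, 1, 0)

pivot columns: 0, 1, 2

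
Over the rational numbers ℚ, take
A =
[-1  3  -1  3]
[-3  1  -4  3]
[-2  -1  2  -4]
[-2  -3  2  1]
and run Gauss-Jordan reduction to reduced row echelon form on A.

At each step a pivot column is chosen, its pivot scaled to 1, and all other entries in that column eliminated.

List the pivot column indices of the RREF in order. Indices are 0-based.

step 1: normalize row 0 (÷-1) = (1, -3, 1, -3)
  row 1: subtract -3×row0 = (0, -8, -1, -6)
  row 2: subtract -2×row0 = (0, -7, 4, -10)
  row 3: subtract -2×row0 = (0, -9, 4, -5)
step 2: normalize row 1 (÷-8) = (0, 1, 1/8, 3/4)
  row 0: subtract -3×row1 = (1, 0, 11/8, -3/4)
  row 2: subtract -7×row1 = (0, 0, 39/8, -19/4)
  row 3: subtract -9×row1 = (0, 0, 41/8, 7/4)
step 3: normalize row 2 (÷39/8) = (0, 0, 1, -38/39)
  row 0: subtract 11/8×row2 = (1, 0, 0, 23/39)
  row 1: subtract 1/8×row2 = (0, 1, 0, 34/39)
  row 3: subtract 41/8×row2 = (0, 0, 0, 263/39)
step 4: normalize row 3 (÷263/39) = (0, 0, 0, 1)
  row 0: subtract 23/39×row3 = (1, 0, 0, 0)
  row 1: subtract 34/39×row3 = (0, 1, 0, 0)
  row 2: subtract -38/39×row3 = (0, 0, 1, 0)

pivot columns: 0, 1, 2, 3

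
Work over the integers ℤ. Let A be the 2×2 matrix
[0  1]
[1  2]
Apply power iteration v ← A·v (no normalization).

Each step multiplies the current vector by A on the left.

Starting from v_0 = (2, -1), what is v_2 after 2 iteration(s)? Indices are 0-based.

v_2 = (0, -1)

v_0 = (2, -1).
v_1 = A·v_0 = (-1, 0).
v_2 = A·v_1 = (0, -1).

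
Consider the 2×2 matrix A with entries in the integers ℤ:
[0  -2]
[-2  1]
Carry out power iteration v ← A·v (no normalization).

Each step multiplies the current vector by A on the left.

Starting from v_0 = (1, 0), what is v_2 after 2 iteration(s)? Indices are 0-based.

v_2 = (4, -2)

v_0 = (1, 0).
v_1 = A·v_0 = (0, -2).
v_2 = A·v_1 = (4, -2).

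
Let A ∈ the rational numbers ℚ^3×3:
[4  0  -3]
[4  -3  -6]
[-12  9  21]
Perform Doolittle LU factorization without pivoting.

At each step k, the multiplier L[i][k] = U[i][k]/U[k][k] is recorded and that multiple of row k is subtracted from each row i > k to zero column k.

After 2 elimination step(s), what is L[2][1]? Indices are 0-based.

L[2][1] = -3

Step 1: pivot at (0,0) is 4.
  row1 ← row1 − (1)·row0  ⇒  L[1][0]=1, U row1=(0, -3, -3)
  row2 ← row2 − (-3)·row0  ⇒  L[2][0]=-3, U row2=(0, 9, 12)
Step 2: pivot at (1,1) is -3.
  row2 ← row2 − (-3)·row1  ⇒  L[2][1]=-3, U row2=(0, 0, 3)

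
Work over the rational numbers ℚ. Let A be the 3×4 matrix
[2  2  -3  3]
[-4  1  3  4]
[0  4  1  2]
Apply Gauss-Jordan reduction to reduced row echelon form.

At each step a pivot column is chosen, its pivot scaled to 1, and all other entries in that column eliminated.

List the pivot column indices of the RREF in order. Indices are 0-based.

pivot columns: 0, 1, 2

step 1: normalize row 0 (÷2) = (1, 1, -3/2, 3/2)
  row 1: subtract -4×row0 = (0, 5, -3, 10)
step 2: normalize row 1 (÷5) = (0, 1, -3/5, 2)
  row 0: subtract 1×row1 = (1, 0, -9/10, -1/2)
  row 2: subtract 4×row1 = (0, 0, 17/5, -6)
step 3: normalize row 2 (÷17/5) = (0, 0, 1, -30/17)
  row 0: subtract -9/10×row2 = (1, 0, 0, -71/34)
  row 1: subtract -3/5×row2 = (0, 1, 0, 16/17)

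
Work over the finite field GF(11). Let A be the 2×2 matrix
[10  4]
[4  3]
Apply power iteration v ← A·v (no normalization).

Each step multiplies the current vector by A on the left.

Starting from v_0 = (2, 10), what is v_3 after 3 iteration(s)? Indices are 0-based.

v_3 = (4, 0)

v_0 = (2, 10).
v_1 = A·v_0 = (5, 5).
v_2 = A·v_1 = (4, 2).
v_3 = A·v_2 = (4, 0).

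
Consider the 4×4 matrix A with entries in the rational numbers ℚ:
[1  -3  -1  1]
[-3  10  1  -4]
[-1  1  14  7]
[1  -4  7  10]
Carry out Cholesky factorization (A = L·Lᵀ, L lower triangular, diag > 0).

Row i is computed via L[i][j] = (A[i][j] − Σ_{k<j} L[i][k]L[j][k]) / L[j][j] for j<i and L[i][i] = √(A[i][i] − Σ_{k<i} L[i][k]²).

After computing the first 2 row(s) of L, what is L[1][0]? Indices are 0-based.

L[1][0] = -3

Step 1: L[0][0] = √(1) = 1.
  L[1][0] = (-3) / L[0][0] = -3.
Step 2: L[1][1] = √(1) = 1.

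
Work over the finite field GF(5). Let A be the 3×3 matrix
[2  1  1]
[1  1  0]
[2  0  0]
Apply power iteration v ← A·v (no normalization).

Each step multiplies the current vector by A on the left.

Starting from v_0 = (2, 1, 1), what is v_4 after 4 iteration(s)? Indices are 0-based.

v_4 = (4, 2, 3)

v_0 = (2, 1, 1).
v_1 = A·v_0 = (1, 3, 4).
v_2 = A·v_1 = (4, 4, 2).
v_3 = A·v_2 = (4, 3, 3).
v_4 = A·v_3 = (4, 2, 3).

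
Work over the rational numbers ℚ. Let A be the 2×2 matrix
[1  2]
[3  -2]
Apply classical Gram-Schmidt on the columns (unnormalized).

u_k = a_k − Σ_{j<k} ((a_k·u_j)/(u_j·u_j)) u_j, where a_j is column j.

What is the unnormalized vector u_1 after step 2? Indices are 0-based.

u_1 = (12/5, -4/5)

Step 1: u_0 = a_0 = (1, 3).
Step 2: u_1 = a_1 − (-2/5)·u_0 = (12/5, -4/5).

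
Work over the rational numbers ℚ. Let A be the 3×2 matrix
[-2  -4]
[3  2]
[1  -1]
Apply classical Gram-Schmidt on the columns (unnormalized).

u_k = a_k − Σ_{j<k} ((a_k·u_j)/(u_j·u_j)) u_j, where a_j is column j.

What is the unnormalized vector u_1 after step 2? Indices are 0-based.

u_1 = (-15/7, -11/14, -27/14)

Step 1: u_0 = a_0 = (-2, 3, 1).
Step 2: u_1 = a_1 − (13/14)·u_0 = (-15/7, -11/14, -27/14).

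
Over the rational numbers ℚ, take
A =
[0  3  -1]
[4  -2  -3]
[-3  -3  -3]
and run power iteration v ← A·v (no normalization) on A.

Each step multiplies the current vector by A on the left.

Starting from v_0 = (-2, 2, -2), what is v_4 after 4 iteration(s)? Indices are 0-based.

v_4 = (-294, 362, -276)

v_0 = (-2, 2, -2).
v_1 = A·v_0 = (8, -6, 6).
v_2 = A·v_1 = (-24, 26, -24).
v_3 = A·v_2 = (102, -76, 66).
v_4 = A·v_3 = (-294, 362, -276).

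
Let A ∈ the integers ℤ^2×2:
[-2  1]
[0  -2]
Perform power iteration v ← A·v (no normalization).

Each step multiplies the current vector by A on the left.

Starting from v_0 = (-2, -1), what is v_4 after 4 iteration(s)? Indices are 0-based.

v_0 = (-2, -1).
v_1 = A·v_0 = (3, 2).
v_2 = A·v_1 = (-4, -4).
v_3 = A·v_2 = (4, 8).
v_4 = A·v_3 = (0, -16).

v_4 = (0, -16)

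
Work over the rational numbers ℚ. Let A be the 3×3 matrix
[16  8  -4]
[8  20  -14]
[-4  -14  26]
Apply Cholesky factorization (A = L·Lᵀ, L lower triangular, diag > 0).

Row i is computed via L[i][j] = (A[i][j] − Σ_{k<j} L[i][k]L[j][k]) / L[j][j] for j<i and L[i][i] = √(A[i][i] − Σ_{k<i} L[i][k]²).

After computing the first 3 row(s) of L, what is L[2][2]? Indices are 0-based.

L[2][2] = 4

Step 1: L[0][0] = √(16) = 4.
  L[1][0] = (8) / L[0][0] = 2.
Step 2: L[1][1] = √(16) = 4.
  L[2][0] = (-4) / L[0][0] = -1.
  L[2][1] = (-12) / L[1][1] = -3.
Step 3: L[2][2] = √(16) = 4.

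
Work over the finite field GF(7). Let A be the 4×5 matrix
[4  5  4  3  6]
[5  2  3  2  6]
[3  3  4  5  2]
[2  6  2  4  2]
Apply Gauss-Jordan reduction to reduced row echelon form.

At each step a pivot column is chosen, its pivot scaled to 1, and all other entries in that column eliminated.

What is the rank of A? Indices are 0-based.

step 1: normalize row 0 (÷4) = (1, 3, 1, 6, 5)
  row 1: subtract 5×row0 = (0, 1, 5, 0, 2)
  row 2: subtract 3×row0 = (0, 1, 1, 1, 1)
  row 3: subtract 2×row0 = (0, 0, 0, 6, 6)
step 2: normalize row 1 (÷1) = (0, 1, 5, 0, 2)
  row 0: subtract 3×row1 = (1, 0, 0, 6, 6)
  row 2: subtract 1×row1 = (0, 0, 3, 1, 6)
step 3: normalize row 2 (÷3) = (0, 0, 1, 5, 2)
  row 1: subtract 5×row2 = (0, 1, 0, 3, 6)
step 4: normalize row 3 (÷6) = (0, 0, 0, 1, 1)
  row 0: subtract 6×row3 = (1, 0, 0, 0, 0)
  row 1: subtract 3×row3 = (0, 1, 0, 0, 3)
  row 2: subtract 5×row3 = (0, 0, 1, 0, 4)

rank = 4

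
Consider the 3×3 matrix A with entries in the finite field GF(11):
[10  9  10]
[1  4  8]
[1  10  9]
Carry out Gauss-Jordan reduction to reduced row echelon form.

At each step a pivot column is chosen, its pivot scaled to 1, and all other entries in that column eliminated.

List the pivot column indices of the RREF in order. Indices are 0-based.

pivot(0,0)=10: scale R0 → (1, 2, 1)
  clear (1,0): R1 −= (1)R0 → (0, 2, 7)
  clear (2,0): R2 −= (1)R0 → (0, 8, 8)
pivot(1,1)=2: scale R1 → (0, 1, 9)
  clear (0,1): R0 −= (2)R1 → (1, 0, 5)
  clear (2,1): R2 −= (8)R1 → (0, 0, 2)
pivot(2,2)=2: scale R2 → (0, 0, 1)
  clear (0,2): R0 −= (5)R2 → (1, 0, 0)
  clear (1,2): R1 −= (9)R2 → (0, 1, 0)

pivot columns: 0, 1, 2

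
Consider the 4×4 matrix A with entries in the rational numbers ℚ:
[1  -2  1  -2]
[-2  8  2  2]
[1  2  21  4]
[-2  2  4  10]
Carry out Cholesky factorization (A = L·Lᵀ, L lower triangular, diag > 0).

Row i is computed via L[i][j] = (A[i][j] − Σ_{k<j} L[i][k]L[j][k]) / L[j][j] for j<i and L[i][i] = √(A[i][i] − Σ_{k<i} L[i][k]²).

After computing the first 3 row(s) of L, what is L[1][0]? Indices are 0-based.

L[1][0] = -2

Step 1: L[0][0] = √(1) = 1.
  L[1][0] = (-2) / L[0][0] = -2.
Step 2: L[1][1] = √(4) = 2.
  L[2][0] = (1) / L[0][0] = 1.
  L[2][1] = (4) / L[1][1] = 2.
Step 3: L[2][2] = √(16) = 4.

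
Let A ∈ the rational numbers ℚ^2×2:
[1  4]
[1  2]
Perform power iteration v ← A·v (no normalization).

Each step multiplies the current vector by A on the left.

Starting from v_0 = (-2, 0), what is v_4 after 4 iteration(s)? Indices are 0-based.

v_0 = (-2, 0).
v_1 = A·v_0 = (-2, -2).
v_2 = A·v_1 = (-10, -6).
v_3 = A·v_2 = (-34, -22).
v_4 = A·v_3 = (-122, -78).

v_4 = (-122, -78)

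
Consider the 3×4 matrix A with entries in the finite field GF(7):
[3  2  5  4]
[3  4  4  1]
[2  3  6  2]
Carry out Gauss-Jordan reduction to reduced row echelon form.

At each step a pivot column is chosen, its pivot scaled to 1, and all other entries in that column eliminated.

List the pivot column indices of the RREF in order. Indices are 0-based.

pivot(0,0)=3: scale R0 → (1, 3, 4, 6)
  clear (1,0): R1 −= (3)R0 → (0, 2, 6, 4)
  clear (2,0): R2 −= (2)R0 → (0, 4, 5, 4)
pivot(1,1)=2: scale R1 → (0, 1, 3, 2)
  clear (0,1): R0 −= (3)R1 → (1, 0, 2, 0)
  clear (2,1): R2 −= (4)R1 → (0, 0, 0, 3)
col 2: no nonzero at/below row 2; advance.
pivot(2,3)=3: scale R2 → (0, 0, 0, 1)
  clear (1,3): R1 −= (2)R2 → (0, 1, 3, 0)

pivot columns: 0, 1, 3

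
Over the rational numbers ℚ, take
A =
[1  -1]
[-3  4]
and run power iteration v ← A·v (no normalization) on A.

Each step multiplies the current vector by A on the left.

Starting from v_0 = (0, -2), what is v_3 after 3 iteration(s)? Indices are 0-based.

v_0 = (0, -2).
v_1 = A·v_0 = (2, -8).
v_2 = A·v_1 = (10, -38).
v_3 = A·v_2 = (48, -182).

v_3 = (48, -182)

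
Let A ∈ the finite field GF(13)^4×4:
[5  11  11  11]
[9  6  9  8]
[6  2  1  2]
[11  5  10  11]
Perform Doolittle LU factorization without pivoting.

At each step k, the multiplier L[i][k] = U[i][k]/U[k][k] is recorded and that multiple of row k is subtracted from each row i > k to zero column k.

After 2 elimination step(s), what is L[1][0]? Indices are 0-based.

L[1][0] = 7

Step 1: pivot at (0,0) is 5.
  row1 ← row1 − (7)·row0  ⇒  L[1][0]=7, U row1=(0, 7, 10, 9)
  row2 ← row2 − (9)·row0  ⇒  L[2][0]=9, U row2=(0, 7, 6, 7)
  row3 ← row3 − (10)·row0  ⇒  L[3][0]=10, U row3=(0, 12, 4, 5)
Step 2: pivot at (1,1) is 7.
  row2 ← row2 − (1)·row1  ⇒  L[2][1]=1, U row2=(0, 0, 9, 11)
  row3 ← row3 − (11)·row1  ⇒  L[3][1]=11, U row3=(0, 0, 11, 10)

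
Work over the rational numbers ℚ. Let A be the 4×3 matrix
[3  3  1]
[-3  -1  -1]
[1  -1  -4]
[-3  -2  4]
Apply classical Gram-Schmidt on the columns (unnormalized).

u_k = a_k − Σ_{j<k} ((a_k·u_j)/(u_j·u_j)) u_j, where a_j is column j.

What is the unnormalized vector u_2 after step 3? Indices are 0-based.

Step 1: u_0 = a_0 = (3, -3, 1, -3).
Step 2: u_1 = a_1 − (17/28)·u_0 = (33/28, 23/28, -45/28, -5/28).
Step 3: u_2 = a_2 − (-5/14)·u_0 − (170/131)·u_1 = (71/131, -411/131, -204/131, 414/131).

u_2 = (71/131, -411/131, -204/131, 414/131)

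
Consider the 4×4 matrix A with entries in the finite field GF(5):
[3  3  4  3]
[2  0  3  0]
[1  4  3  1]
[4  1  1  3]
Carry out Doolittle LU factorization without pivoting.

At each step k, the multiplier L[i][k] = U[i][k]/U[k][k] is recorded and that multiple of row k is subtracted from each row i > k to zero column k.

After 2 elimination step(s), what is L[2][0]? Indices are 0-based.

L[2][0] = 2

k=0: U[0][0]=3
  eliminate (1,0): mult=4, new row 1: (0, 3, 2, 3); set L[1][0]=4
  eliminate (2,0): mult=2, new row 2: (0, 3, 0, 0); set L[2][0]=2
  eliminate (3,0): mult=3, new row 3: (0, 2, 4, 4); set L[3][0]=3
k=1: U[1][1]=3
  eliminate (2,1): mult=1, new row 2: (0, 0, 3, 2); set L[2][1]=1
  eliminate (3,1): mult=4, new row 3: (0, 0, 1, 2); set L[3][1]=4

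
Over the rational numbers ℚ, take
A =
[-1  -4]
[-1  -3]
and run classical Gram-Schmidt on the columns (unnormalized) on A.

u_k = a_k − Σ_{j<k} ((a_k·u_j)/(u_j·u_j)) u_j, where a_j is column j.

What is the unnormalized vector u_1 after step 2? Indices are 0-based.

u_1 = (-1/2, 1/2)

Step 1: u_0 = a_0 = (-1, -1).
Step 2: u_1 = a_1 − (7/2)·u_0 = (-1/2, 1/2).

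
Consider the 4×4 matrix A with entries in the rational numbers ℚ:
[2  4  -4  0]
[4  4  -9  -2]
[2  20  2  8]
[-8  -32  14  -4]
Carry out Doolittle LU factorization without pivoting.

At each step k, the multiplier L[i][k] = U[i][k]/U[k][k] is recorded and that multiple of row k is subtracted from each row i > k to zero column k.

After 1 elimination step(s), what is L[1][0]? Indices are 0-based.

L[1][0] = 2

Step 1: pivot at (0,0) is 2.
  row1 ← row1 − (2)·row0  ⇒  L[1][0]=2, U row1=(0, -4, -1, -2)
  row2 ← row2 − (1)·row0  ⇒  L[2][0]=1, U row2=(0, 16, 6, 8)
  row3 ← row3 − (-4)·row0  ⇒  L[3][0]=-4, U row3=(0, -16, -2, -4)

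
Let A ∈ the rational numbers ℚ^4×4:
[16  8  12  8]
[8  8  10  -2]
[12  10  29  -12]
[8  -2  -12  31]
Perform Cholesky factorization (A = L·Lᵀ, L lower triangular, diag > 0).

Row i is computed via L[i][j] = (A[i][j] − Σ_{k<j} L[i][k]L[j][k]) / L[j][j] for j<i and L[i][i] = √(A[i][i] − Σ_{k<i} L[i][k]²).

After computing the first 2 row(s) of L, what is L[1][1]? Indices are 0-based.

Step 1: L[0][0] = √(16) = 4.
  L[1][0] = (8) / L[0][0] = 2.
Step 2: L[1][1] = √(4) = 2.

L[1][1] = 2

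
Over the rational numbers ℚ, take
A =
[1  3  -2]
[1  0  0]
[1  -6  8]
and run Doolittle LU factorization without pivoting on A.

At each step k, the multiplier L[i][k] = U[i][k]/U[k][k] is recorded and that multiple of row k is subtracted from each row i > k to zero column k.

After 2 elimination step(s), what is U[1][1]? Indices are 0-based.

U[1][1] = -3

[col 0] pivot 1
  R1 -= 1*R0 → (0, -3, 2)  (L[1][0] := 1)
  R2 -= 1*R0 → (0, -9, 10)  (L[2][0] := 1)
[col 1] pivot -3
  R2 -= 3*R1 → (0, 0, 4)  (L[2][1] := 3)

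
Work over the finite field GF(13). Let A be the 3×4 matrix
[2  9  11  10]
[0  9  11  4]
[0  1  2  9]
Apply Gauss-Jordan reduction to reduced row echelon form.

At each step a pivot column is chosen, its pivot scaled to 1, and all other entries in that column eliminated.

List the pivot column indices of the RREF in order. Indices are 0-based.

pivot columns: 0, 1, 2

[1] R0 /= 2  ⇒  (1, 11, 12, 5)
[2] R1 /= 9  ⇒  (0, 1, 7, 12)
     R0 -= 11·R1  ⇒  (1, 0, 0, 3)
     R2 -= 1·R1  ⇒  (0, 0, 8, 10)
[3] R2 /= 8  ⇒  (0, 0, 1, 11)
     R1 -= 7·R2  ⇒  (0, 1, 0, 0)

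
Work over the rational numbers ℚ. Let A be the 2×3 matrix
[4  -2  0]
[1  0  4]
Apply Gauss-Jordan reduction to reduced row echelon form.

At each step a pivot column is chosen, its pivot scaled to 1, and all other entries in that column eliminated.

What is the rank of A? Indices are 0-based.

step 1: normalize row 0 (÷4) = (1, -1/2, 0)
  row 1: subtract 1×row0 = (0, 1/2, 4)
step 2: normalize row 1 (÷1/2) = (0, 1, 8)
  row 0: subtract -1/2×row1 = (1, 0, 4)

rank = 2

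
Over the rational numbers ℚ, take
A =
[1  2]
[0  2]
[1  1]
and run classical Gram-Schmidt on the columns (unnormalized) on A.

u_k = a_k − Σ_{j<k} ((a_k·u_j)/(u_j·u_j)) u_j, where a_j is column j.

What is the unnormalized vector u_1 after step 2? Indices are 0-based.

u_1 = (1/2, 2, -1/2)

Step 1: u_0 = a_0 = (1, 0, 1).
Step 2: u_1 = a_1 − (3/2)·u_0 = (1/2, 2, -1/2).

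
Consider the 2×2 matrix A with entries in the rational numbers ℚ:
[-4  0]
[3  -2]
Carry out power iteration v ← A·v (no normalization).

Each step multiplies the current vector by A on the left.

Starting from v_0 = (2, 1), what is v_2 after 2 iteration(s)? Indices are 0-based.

v_0 = (2, 1).
v_1 = A·v_0 = (-8, 4).
v_2 = A·v_1 = (32, -32).

v_2 = (32, -32)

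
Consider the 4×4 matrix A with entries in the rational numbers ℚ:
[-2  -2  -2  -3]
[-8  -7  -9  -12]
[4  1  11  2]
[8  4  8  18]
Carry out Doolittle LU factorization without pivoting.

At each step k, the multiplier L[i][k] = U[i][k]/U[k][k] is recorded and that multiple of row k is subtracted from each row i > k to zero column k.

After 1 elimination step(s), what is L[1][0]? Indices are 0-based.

L[1][0] = 4

Step 1: pivot at (0,0) is -2.
  row1 ← row1 − (4)·row0  ⇒  L[1][0]=4, U row1=(0, 1, -1, 0)
  row2 ← row2 − (-2)·row0  ⇒  L[2][0]=-2, U row2=(0, -3, 7, -4)
  row3 ← row3 − (-4)·row0  ⇒  L[3][0]=-4, U row3=(0, -4, 0, 6)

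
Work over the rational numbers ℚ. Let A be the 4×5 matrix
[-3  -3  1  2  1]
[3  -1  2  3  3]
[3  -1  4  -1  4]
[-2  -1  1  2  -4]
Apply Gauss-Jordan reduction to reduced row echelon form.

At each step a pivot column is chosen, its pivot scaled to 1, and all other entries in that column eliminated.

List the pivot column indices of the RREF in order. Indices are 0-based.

pivot columns: 0, 1, 2, 3

pivot(0,0)=-3: scale R0 → (1, 1, -1/3, -2/3, -1/3)
  clear (1,0): R1 −= (3)R0 → (0, -4, 3, 5, 4)
  clear (2,0): R2 −= (3)R0 → (0, -4, 5, 1, 5)
  clear (3,0): R3 −= (-2)R0 → (0, 1, 1/3, 2/3, -14/3)
pivot(1,1)=-4: scale R1 → (0, 1, -3/4, -5/4, -1)
  clear (0,1): R0 −= (1)R1 → (1, 0, 5/12, 7/12, 2/3)
  clear (2,1): R2 −= (-4)R1 → (0, 0, 2, -4, 1)
  clear (3,1): R3 −= (1)R1 → (0, 0, 13/12, 23/12, -11/3)
pivot(2,2)=2: scale R2 → (0, 0, 1, -2, 1/2)
  clear (0,2): R0 −= (5/12)R2 → (1, 0, 0, 17/12, 11/24)
  clear (1,2): R1 −= (-3/4)R2 → (0, 1, 0, -11/4, -5/8)
  clear (3,2): R3 −= (13/12)R2 → (0, 0, 0, 49/12, -101/24)
pivot(3,3)=49/12: scale R3 → (0, 0, 0, 1, -101/98)
  clear (0,3): R0 −= (17/12)R3 → (1, 0, 0, 0, 94/49)
  clear (1,3): R1 −= (-11/4)R3 → (0, 1, 0, 0, -339/98)
  clear (2,3): R2 −= (-2)R3 → (0, 0, 1, 0, -153/98)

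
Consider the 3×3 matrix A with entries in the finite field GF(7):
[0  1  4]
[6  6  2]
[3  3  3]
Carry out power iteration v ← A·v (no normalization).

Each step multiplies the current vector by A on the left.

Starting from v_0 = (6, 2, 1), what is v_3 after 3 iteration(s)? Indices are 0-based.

v_0 = (6, 2, 1).
v_1 = A·v_0 = (6, 1, 6).
v_2 = A·v_1 = (4, 5, 4).
v_3 = A·v_2 = (0, 6, 4).

v_3 = (0, 6, 4)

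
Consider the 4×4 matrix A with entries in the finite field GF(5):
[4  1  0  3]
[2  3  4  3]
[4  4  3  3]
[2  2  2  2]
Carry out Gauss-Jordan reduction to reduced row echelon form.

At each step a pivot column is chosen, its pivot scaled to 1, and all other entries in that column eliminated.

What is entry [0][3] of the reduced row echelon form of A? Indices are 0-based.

step 1: normalize row 0 (÷4) = (1, 4, 0, 2)
  row 1: subtract 2×row0 = (0, 0, 4, 4)
  row 2: subtract 4×row0 = (0, 3, 3, 0)
  row 3: subtract 2×row0 = (0, 4, 2, 3)
step 2: exchange rows 1,2
step 2: normalize row 1 (÷3) = (0, 1, 1, 0)
  row 0: subtract 4×row1 = (1, 0, 1, 2)
  row 3: subtract 4×row1 = (0, 0, 3, 3)
step 3: normalize row 2 (÷4) = (0, 0, 1, 1)
  row 0: subtract 1×row2 = (1, 0, 0, 1)
  row 1: subtract 1×row2 = (0, 1, 0, 4)
  row 3: subtract 3×row2 = (0, 0, 0, 0)
skip col 3 (zero from row 3)

M[0][3] = 1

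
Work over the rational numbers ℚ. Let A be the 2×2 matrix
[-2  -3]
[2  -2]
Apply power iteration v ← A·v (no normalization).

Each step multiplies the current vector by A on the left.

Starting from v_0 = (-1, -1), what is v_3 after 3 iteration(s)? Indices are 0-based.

v_3 = (-10, -40)

v_0 = (-1, -1).
v_1 = A·v_0 = (5, 0).
v_2 = A·v_1 = (-10, 10).
v_3 = A·v_2 = (-10, -40).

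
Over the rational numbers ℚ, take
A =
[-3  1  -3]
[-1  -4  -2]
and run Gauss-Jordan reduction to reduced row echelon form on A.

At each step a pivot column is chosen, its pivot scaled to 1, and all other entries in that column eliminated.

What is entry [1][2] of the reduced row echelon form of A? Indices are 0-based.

pivot(0,0)=-3: scale R0 → (1, -1/3, 1)
  clear (1,0): R1 −= (-1)R0 → (0, -13/3, -1)
pivot(1,1)=-13/3: scale R1 → (0, 1, 3/13)
  clear (0,1): R0 −= (-1/3)R1 → (1, 0, 14/13)

M[1][2] = 3/13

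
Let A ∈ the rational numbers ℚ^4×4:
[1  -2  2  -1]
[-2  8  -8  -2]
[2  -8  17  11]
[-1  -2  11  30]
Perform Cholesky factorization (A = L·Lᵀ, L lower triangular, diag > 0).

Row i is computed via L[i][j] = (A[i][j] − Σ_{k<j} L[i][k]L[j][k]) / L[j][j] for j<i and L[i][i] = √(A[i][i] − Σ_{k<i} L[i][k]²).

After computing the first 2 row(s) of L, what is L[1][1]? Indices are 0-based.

L[1][1] = 2

Step 1: L[0][0] = √(1) = 1.
  L[1][0] = (-2) / L[0][0] = -2.
Step 2: L[1][1] = √(4) = 2.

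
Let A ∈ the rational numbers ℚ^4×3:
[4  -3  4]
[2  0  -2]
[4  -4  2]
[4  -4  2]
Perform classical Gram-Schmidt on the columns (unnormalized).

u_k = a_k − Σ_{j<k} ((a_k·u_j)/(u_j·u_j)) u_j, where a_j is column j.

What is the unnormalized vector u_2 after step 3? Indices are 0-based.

Step 1: u_0 = a_0 = (4, 2, 4, 4).
Step 2: u_1 = a_1 − (-11/13)·u_0 = (5/13, 22/13, -8/13, -8/13).
Step 3: u_2 = a_2 − (7/13)·u_0 − (-8/7)·u_1 = (16/7, -8/7, -6/7, -6/7).

u_2 = (16/7, -8/7, -6/7, -6/7)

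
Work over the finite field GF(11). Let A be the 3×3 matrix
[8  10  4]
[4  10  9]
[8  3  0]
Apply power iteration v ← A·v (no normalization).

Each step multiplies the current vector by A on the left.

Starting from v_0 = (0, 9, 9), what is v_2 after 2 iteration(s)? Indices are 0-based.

v_0 = (0, 9, 9).
v_1 = A·v_0 = (5, 6, 5).
v_2 = A·v_1 = (10, 4, 3).

v_2 = (10, 4, 3)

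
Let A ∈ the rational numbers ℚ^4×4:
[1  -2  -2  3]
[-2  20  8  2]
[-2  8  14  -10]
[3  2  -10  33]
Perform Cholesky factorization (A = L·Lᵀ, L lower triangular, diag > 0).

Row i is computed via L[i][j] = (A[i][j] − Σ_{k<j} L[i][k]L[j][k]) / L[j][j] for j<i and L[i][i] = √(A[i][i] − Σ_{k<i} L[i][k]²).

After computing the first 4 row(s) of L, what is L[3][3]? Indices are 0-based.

L[3][3] = 4

Step 1: L[0][0] = √(1) = 1.
  L[1][0] = (-2) / L[0][0] = -2.
Step 2: L[1][1] = √(16) = 4.
  L[2][0] = (-2) / L[0][0] = -2.
  L[2][1] = (4) / L[1][1] = 1.
Step 3: L[2][2] = √(9) = 3.
  L[3][0] = (3) / L[0][0] = 3.
  L[3][1] = (8) / L[1][1] = 2.
  L[3][2] = (-6) / L[2][2] = -2.
Step 4: L[3][3] = √(16) = 4.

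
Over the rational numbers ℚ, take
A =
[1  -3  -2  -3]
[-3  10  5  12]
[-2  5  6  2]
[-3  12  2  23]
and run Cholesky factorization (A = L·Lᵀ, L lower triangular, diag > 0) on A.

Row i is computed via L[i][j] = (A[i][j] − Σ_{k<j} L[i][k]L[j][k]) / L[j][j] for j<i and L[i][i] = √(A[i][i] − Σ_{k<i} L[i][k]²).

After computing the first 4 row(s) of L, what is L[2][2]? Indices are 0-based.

Step 1: L[0][0] = √(1) = 1.
  L[1][0] = (-3) / L[0][0] = -3.
Step 2: L[1][1] = √(1) = 1.
  L[2][0] = (-2) / L[0][0] = -2.
  L[2][1] = (-1) / L[1][1] = -1.
Step 3: L[2][2] = √(1) = 1.
  L[3][0] = (-3) / L[0][0] = -3.
  L[3][1] = (3) / L[1][1] = 3.
  L[3][2] = (-1) / L[2][2] = -1.
Step 4: L[3][3] = √(4) = 2.

L[2][2] = 1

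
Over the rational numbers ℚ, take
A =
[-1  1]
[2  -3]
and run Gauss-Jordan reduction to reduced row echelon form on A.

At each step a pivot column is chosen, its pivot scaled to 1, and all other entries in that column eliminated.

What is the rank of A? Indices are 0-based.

step 1: normalize row 0 (÷-1) = (1, -1)
  row 1: subtract 2×row0 = (0, -1)
step 2: normalize row 1 (÷-1) = (0, 1)
  row 0: subtract -1×row1 = (1, 0)

rank = 2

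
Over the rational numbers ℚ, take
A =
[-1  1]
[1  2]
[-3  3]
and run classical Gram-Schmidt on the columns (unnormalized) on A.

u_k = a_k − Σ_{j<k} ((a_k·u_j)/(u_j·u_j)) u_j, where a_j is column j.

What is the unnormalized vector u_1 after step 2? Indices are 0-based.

Step 1: u_0 = a_0 = (-1, 1, -3).
Step 2: u_1 = a_1 − (-8/11)·u_0 = (3/11, 30/11, 9/11).

u_1 = (3/11, 30/11, 9/11)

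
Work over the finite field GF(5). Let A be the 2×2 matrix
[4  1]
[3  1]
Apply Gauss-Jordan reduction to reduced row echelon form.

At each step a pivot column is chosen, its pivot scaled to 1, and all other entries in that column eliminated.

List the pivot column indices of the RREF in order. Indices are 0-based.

pivot columns: 0, 1

[1] R0 /= 4  ⇒  (1, 4)
     R1 -= 3·R0  ⇒  (0, 4)
[2] R1 /= 4  ⇒  (0, 1)
     R0 -= 4·R1  ⇒  (1, 0)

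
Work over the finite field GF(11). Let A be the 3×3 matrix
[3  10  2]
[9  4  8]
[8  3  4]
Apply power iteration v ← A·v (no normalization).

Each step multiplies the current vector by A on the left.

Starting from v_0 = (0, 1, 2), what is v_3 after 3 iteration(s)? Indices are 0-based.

v_3 = (6, 0, 8)

v_0 = (0, 1, 2).
v_1 = A·v_0 = (3, 9, 0).
v_2 = A·v_1 = (0, 8, 7).
v_3 = A·v_2 = (6, 0, 8).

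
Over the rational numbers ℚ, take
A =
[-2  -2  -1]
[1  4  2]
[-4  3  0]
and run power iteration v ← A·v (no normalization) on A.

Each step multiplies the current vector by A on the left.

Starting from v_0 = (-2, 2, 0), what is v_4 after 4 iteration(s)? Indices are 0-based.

v_4 = (-556, 1322, 934)

v_0 = (-2, 2, 0).
v_1 = A·v_0 = (0, 6, 14).
v_2 = A·v_1 = (-26, 52, 18).
v_3 = A·v_2 = (-70, 218, 260).
v_4 = A·v_3 = (-556, 1322, 934).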